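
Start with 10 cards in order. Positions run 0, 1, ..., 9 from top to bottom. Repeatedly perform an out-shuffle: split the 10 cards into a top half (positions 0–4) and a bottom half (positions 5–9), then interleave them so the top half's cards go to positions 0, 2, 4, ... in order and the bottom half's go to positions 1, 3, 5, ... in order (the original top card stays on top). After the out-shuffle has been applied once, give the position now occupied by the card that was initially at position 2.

Track the card's position through each out-shuffle:
2 → 4

4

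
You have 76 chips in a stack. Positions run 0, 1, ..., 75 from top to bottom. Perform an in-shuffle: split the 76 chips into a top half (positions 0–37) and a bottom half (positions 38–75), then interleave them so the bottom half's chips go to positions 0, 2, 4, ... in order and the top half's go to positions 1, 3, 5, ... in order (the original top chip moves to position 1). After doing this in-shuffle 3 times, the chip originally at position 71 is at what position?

36

Track the chip's position through each in-shuffle:
71 → 66 → 56 → 36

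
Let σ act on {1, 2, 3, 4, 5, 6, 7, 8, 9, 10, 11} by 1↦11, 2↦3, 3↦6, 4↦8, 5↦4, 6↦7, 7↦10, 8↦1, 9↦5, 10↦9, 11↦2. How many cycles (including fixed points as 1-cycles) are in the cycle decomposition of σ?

Cycle decomposition: (1 11 2 3 6 7 10 9 5 4 8).
1 cycle.

1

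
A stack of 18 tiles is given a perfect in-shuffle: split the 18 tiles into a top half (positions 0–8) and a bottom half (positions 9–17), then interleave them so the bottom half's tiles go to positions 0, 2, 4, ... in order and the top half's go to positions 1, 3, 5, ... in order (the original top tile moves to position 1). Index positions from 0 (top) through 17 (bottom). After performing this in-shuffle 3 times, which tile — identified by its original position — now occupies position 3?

9

Work backwards from position 3, undoing one in-shuffle at a time:
3 ← 1 ← 0 ← 9
So the tile now at position 3 started at position 9.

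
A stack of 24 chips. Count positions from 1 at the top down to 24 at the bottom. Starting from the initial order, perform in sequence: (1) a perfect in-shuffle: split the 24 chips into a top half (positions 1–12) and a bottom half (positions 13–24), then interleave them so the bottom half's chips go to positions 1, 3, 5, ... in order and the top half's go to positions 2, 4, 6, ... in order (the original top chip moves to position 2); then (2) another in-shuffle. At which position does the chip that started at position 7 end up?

Track the chip from position 7 forward through each operation:
  after op 1 (in-shuffle): 7 → 14
  after op 2 (in-shuffle): 14 → 3

3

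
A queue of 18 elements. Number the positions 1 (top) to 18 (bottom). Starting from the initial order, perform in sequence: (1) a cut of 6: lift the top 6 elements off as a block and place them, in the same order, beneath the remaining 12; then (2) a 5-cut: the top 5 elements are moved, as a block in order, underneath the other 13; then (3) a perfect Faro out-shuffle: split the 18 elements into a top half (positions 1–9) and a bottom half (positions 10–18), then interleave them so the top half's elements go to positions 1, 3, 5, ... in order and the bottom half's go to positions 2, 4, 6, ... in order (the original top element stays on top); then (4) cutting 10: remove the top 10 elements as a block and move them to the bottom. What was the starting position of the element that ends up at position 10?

Undo the operations in reverse order, starting from position 10:
  undo op 4 (cut 10): 10 ← 2
  undo op 3 (out-shuffle, from bottom half): 2 ← 10
  undo op 2 (cut 5): 10 ← 15
  undo op 1 (cut 6): 15 ← 3
So the element at position 10 came from original position 3.

3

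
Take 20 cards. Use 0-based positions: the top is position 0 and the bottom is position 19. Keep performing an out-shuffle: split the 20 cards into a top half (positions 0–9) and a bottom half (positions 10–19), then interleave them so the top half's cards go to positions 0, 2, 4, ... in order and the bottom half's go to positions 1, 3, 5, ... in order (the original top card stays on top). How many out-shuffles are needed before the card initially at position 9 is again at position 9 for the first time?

18

Follow position 9 under repeated out-shuffles:
9 → 18 → 17 → 15 → 11 → 3 → 6 → 12 → 5 → 10 → 1 → 2 → 4 → 8 → 16 → 13 → 7 → 14 → 9
It first returns after 18 out-shuffles.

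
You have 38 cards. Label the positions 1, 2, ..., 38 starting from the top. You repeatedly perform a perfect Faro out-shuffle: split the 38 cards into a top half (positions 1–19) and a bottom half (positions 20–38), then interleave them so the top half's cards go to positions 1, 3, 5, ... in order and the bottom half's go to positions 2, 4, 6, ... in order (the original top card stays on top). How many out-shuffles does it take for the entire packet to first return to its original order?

The out-shuffle permutes the 38 positions with cycle lengths [1, 1, 36].
Every card is home exactly when every cycle has completed a whole number of laps, i.e. after lcm(1, 36) = 36 out-shuffles.

36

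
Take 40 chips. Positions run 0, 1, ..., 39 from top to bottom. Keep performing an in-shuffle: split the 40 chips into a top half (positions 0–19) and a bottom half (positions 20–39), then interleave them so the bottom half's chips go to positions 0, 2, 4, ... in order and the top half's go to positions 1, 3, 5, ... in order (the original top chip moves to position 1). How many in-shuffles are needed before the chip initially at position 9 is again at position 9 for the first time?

20

Follow position 9 under repeated in-shuffles:
9 → 19 → 39 → 38 → 36 → 32 → 24 → 8 → 17 → 35 → 30 → 20 → 0 → 1 → 3 → 7 → 15 → 31 → 22 → 4 → 9
It first returns after 20 in-shuffles.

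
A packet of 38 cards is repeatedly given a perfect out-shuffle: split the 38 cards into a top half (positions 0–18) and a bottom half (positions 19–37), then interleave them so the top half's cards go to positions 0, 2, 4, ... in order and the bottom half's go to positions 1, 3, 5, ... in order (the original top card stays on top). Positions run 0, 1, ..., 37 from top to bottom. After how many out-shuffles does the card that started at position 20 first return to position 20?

Follow position 20 under repeated out-shuffles:
20 → 3 → 6 → 12 → 24 → 11 → 22 → 7 → ... → 20 (length 36)
It first returns after 36 out-shuffles.

36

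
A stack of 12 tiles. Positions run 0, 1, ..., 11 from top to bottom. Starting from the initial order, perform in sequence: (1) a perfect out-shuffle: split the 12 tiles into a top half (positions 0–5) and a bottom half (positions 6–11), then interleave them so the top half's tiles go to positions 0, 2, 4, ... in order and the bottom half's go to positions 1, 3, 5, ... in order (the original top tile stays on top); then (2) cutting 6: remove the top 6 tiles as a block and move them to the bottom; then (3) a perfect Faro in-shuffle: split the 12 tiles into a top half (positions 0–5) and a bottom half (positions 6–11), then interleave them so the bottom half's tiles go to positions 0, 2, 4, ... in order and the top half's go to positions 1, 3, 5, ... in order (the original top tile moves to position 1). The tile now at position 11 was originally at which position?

11

Undo the operations in reverse order, starting from position 11:
  undo op 3 (in-shuffle, from top half): 11 ← 5
  undo op 2 (cut 6): 5 ← 11
  undo op 1 (out-shuffle, from bottom half): 11 ← 11
So the tile at position 11 came from original position 11.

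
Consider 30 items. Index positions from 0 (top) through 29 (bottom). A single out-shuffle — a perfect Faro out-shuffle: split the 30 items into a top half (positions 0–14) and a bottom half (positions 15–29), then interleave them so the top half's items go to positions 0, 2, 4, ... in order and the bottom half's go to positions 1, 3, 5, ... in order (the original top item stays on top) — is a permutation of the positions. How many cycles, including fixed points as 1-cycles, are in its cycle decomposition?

3

Trace each unvisited position around until it returns:
(0) (1 2 4 8 16 3 ... len 28) (29)
3 cycles in total.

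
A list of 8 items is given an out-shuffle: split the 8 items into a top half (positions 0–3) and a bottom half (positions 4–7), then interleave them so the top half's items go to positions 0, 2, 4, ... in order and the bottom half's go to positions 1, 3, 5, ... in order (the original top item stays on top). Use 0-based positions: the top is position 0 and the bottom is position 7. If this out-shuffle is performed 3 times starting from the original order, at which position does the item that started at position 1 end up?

1

Track the item's position through each out-shuffle:
1 → 2 → 4 → 1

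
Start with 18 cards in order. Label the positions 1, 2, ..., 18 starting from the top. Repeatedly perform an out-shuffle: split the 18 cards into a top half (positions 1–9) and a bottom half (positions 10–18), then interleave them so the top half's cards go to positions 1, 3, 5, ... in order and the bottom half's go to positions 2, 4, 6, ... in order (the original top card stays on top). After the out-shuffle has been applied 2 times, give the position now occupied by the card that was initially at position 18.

Position 18 is a fixed point of every out-shuffle, so the card never moves.

18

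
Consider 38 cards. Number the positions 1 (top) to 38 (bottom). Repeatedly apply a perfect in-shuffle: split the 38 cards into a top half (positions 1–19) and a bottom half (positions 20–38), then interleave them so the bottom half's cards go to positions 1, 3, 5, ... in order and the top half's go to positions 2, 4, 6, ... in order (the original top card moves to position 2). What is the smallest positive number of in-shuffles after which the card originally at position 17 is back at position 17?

12

Follow position 17 under repeated in-shuffles:
17 → 34 → 29 → 19 → 38 → 37 → 35 → 31 → 23 → 7 → 14 → 28 → 17
It first returns after 12 in-shuffles.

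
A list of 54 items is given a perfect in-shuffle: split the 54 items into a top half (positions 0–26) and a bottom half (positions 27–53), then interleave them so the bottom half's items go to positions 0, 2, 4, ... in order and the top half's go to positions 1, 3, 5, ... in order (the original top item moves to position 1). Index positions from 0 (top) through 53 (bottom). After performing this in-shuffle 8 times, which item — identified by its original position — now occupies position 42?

Work backwards from position 42, undoing one in-shuffle at a time:
42 ← 48 ← 51 ← 25 ← 12 ← 33 ← 16 ← 35 ← 17
So the item now at position 42 started at position 17.

17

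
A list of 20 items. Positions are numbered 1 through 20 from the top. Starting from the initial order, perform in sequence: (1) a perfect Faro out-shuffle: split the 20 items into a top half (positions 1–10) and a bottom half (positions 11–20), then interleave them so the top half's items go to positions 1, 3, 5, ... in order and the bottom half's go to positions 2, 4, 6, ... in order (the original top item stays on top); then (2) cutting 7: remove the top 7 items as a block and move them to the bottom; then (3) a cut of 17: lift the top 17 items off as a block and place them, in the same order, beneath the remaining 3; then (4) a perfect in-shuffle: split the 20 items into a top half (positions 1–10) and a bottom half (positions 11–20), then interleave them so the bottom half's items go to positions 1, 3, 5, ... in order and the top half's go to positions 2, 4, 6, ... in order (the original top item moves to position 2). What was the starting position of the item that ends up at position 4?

13

Undo the operations in reverse order, starting from position 4:
  undo op 4 (in-shuffle, from top half): 4 ← 2
  undo op 3 (cut 17): 2 ← 19
  undo op 2 (cut 7): 19 ← 6
  undo op 1 (out-shuffle, from bottom half): 6 ← 13
So the item at position 4 came from original position 13.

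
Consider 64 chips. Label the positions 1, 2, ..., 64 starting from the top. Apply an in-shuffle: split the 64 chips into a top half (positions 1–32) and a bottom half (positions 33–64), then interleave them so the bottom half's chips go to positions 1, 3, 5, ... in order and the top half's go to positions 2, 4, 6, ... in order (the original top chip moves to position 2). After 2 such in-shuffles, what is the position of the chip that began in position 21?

19

Track the chip's position through each in-shuffle:
21 → 42 → 19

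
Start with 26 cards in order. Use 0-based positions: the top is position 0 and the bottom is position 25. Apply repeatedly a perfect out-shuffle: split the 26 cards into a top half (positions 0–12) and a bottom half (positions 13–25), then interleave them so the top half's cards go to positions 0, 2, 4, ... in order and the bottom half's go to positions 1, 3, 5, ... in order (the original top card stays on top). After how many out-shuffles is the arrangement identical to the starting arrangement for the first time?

The out-shuffle permutes the 26 positions with cycle lengths [1, 1, 4, 20].
Every card is home exactly when every cycle has completed a whole number of laps, i.e. after lcm(1, 4, 20) = 20 out-shuffles.

20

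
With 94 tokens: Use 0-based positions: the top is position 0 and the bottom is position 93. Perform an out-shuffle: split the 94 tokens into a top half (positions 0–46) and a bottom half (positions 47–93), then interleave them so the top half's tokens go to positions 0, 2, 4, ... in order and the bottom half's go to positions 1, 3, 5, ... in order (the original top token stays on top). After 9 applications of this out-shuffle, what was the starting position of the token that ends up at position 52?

Work backwards from position 52, undoing one out-shuffle at a time:
52 ← 26 ← 13 ← 53 ← 73 ← 83 ← 88 ← 44 ← 22 ← 11
So the token now at position 52 started at position 11.

11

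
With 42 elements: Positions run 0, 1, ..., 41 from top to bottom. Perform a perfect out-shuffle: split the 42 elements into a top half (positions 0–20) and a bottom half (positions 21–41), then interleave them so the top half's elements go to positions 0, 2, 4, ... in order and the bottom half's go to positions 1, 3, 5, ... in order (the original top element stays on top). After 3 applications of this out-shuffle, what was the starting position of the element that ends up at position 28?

24

Work backwards from position 28, undoing one out-shuffle at a time:
28 ← 14 ← 7 ← 24
So the element now at position 28 started at position 24.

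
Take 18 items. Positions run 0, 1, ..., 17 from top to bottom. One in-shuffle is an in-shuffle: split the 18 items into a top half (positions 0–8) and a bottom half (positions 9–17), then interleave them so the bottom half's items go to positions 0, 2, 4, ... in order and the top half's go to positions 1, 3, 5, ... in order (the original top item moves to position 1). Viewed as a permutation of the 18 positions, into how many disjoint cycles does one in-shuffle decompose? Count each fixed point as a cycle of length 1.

1

Trace each unvisited position around until it returns:
(0 1 3 7 15 12 ... len 18)
1 cycle in total.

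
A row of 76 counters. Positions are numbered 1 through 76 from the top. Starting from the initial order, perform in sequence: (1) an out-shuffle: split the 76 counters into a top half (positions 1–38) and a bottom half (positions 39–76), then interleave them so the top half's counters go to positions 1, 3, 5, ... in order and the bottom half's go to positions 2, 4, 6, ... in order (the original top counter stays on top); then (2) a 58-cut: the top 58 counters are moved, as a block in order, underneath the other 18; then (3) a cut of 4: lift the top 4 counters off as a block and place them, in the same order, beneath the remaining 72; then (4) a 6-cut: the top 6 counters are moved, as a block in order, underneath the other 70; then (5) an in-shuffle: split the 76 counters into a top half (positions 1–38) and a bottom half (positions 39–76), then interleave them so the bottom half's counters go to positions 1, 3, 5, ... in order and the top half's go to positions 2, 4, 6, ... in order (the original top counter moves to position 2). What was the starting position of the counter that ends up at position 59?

68

Undo the operations in reverse order, starting from position 59:
  undo op 5 (in-shuffle, from bottom half): 59 ← 68
  undo op 4 (cut 6): 68 ← 74
  undo op 3 (cut 4): 74 ← 2
  undo op 2 (cut 58): 2 ← 60
  undo op 1 (out-shuffle, from bottom half): 60 ← 68
So the counter at position 59 came from original position 68.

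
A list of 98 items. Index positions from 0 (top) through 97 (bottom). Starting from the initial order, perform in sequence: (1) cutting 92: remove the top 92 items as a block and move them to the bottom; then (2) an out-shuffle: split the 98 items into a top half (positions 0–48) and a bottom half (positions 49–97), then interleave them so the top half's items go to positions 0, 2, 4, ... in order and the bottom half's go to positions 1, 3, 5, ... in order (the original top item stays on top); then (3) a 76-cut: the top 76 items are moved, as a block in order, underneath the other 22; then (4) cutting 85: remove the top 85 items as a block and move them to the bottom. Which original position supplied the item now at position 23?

Undo the operations in reverse order, starting from position 23:
  undo op 4 (cut 85): 23 ← 10
  undo op 3 (cut 76): 10 ← 86
  undo op 2 (out-shuffle, from top half): 86 ← 43
  undo op 1 (cut 92): 43 ← 37
So the item at position 23 came from original position 37.

37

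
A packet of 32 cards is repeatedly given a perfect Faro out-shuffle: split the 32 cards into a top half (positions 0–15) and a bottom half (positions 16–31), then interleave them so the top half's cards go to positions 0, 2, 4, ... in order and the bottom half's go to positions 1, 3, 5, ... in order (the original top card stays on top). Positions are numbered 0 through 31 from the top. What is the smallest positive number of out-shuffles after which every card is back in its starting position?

5

The out-shuffle permutes the 32 positions with cycle lengths [1, 1, 5, 5, 5, 5, 5, 5].
Every card is home exactly when every cycle has completed a whole number of laps, i.e. after lcm(1, 5) = 5 out-shuffles.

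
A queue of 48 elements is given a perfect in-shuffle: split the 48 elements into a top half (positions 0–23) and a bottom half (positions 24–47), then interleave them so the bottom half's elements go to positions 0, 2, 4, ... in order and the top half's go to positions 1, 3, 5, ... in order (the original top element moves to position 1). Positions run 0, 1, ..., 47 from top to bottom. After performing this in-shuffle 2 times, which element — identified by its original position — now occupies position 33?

32

Work backwards from position 33, undoing one in-shuffle at a time:
33 ← 16 ← 32
So the element now at position 33 started at position 32.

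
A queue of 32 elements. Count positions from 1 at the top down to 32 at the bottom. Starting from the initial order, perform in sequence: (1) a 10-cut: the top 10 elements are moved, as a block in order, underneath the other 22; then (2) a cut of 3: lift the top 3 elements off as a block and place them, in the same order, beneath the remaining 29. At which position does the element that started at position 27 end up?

14

Track the element from position 27 forward through each operation:
  after op 1 (cut 10): 27 → 17
  after op 2 (cut 3): 17 → 14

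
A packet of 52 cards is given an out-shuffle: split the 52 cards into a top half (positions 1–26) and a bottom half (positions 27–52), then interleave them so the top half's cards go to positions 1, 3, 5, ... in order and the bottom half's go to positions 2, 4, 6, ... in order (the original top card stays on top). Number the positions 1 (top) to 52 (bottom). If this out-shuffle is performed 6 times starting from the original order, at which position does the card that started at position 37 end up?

10

Track the card's position through each out-shuffle:
37 → 22 → 43 → 34 → 16 → 31 → 10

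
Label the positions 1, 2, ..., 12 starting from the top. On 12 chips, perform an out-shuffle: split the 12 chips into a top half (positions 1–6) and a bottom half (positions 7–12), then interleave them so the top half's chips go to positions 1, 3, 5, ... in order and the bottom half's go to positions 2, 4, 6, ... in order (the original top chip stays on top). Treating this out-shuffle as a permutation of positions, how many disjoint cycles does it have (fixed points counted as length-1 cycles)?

Trace each unvisited position around until it returns:
(1) (2 3 5 9 6 11 10 8 4 7) (12)
3 cycles in total.

3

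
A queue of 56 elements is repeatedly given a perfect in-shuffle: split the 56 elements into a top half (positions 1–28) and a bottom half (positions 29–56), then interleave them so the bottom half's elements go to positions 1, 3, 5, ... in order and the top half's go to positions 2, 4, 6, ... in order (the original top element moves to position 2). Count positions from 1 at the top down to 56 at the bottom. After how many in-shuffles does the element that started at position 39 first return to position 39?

18

Follow position 39 under repeated in-shuffles:
39 → 21 → 42 → 27 → 54 → 51 → 45 → 33 → 9 → 18 → 36 → 15 → 30 → 3 → 6 → 12 → 24 → 48 → 39
It first returns after 18 in-shuffles.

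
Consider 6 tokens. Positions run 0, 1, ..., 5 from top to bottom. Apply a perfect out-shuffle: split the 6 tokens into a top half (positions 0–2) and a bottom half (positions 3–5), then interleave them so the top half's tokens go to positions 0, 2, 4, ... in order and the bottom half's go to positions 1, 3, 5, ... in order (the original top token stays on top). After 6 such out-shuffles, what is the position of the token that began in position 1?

Track the token's position through each out-shuffle:
1 → 2 → 4 → 3 → 1 → 2 → 4

4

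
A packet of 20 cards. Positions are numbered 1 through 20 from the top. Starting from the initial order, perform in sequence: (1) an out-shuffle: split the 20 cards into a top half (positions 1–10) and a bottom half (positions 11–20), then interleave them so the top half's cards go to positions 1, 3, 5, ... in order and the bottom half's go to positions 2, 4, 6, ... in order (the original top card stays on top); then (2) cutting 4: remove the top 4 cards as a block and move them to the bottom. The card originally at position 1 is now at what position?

17

Track the card from position 1 forward through each operation:
  after op 1 (out-shuffle): 1 → 1
  after op 2 (cut 4): 1 → 17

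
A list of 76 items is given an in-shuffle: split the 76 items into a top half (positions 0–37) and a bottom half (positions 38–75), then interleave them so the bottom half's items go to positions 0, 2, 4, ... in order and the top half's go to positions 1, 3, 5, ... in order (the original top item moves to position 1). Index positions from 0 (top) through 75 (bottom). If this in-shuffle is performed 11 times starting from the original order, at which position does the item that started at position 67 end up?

47

Track the item's position through each in-shuffle:
67 → 58 → 40 → 4 → 9 → 19 → 39 → 2 → 5 → 11 → 23 → 47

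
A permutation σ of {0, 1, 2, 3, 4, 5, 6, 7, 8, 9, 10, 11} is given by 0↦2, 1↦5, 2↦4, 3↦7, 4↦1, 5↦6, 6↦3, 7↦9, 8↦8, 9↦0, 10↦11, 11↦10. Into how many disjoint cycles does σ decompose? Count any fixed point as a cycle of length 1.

3

Cycle decomposition: (0 2 4 1 5 6 3 7 9) (8) (10 11).
3 cycles.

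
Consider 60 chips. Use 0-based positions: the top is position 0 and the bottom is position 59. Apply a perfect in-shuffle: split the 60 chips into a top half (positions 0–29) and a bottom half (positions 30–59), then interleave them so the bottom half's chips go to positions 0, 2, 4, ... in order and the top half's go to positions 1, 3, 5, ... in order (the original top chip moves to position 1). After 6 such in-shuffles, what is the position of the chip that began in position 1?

Track the chip's position through each in-shuffle:
1 → 3 → 7 → 15 → 31 → 2 → 5

5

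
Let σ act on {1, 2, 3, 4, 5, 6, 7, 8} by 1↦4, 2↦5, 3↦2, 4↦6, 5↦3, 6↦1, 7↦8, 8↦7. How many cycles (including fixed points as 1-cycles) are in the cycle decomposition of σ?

Cycle decomposition: (1 4 6) (2 5 3) (7 8).
3 cycles.

3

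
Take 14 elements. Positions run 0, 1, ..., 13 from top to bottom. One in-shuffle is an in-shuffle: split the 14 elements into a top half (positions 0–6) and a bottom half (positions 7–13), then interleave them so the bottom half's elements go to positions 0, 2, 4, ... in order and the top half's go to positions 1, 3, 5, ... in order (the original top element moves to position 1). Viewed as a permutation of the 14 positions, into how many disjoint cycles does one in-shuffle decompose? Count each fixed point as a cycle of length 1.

Trace each unvisited position around until it returns:
(0 1 3 7) (2 5 11 8) (4 9) (6 13 12 10)
4 cycles in total.

4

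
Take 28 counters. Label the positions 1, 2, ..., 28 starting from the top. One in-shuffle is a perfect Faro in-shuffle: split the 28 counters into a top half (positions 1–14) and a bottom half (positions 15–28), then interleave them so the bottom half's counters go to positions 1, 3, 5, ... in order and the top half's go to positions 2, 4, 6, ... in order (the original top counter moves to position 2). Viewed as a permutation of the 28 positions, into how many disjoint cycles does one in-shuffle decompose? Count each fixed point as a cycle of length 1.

Trace each unvisited position around until it returns:
(1 2 4 8 16 3 ... len 28)
1 cycle in total.

1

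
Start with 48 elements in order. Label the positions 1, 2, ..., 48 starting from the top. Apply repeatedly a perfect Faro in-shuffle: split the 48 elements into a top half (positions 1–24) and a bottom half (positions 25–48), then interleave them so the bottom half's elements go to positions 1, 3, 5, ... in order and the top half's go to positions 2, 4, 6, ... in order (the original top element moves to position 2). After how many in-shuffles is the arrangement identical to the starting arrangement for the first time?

21

The in-shuffle permutes the 48 positions with cycle lengths [3, 3, 21, 21].
Every element is home exactly when every cycle has completed a whole number of laps, i.e. after lcm(3, 21) = 21 in-shuffles.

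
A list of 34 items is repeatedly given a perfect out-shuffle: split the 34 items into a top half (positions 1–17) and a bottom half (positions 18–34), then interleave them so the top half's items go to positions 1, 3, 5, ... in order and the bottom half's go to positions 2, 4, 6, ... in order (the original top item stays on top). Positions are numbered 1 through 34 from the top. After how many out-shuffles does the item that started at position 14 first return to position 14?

10

Follow position 14 under repeated out-shuffles:
14 → 27 → 20 → 6 → 11 → 21 → 8 → 15 → 29 → 24 → 14
It first returns after 10 out-shuffles.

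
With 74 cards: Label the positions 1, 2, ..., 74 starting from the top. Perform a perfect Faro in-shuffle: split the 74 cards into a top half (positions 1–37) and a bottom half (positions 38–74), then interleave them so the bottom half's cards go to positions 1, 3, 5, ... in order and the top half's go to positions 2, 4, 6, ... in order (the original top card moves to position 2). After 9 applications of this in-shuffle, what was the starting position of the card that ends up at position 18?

Work backwards from position 18, undoing one in-shuffle at a time:
18 ← 9 ← 42 ← 21 ← 48 ← 24 ← 12 ← 6 ← 3 ← 39
So the card now at position 18 started at position 39.

39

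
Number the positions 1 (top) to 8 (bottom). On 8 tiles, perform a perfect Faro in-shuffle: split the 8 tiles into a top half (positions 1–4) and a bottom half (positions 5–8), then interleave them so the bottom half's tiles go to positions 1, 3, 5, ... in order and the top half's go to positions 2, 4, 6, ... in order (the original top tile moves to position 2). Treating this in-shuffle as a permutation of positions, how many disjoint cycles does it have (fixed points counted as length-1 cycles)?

Trace each unvisited position around until it returns:
(1 2 4 8 7 5) (3 6)
2 cycles in total.

2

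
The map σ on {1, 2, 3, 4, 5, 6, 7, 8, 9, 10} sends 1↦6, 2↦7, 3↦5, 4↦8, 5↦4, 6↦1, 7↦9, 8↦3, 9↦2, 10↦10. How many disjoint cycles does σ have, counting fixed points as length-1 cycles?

4

Cycle decomposition: (1 6) (2 7 9) (3 5 4 8) (10).
4 cycles.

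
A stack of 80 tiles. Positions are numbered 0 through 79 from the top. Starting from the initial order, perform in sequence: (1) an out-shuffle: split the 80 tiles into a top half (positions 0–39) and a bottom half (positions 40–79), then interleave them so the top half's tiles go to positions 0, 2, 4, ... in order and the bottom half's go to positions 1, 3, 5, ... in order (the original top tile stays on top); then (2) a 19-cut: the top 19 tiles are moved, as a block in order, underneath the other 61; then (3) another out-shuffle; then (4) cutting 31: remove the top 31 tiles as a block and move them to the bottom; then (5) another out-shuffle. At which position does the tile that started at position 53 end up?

51

Track the tile from position 53 forward through each operation:
  after op 1 (out-shuffle): 53 → 27
  after op 2 (cut 19): 27 → 8
  after op 3 (out-shuffle): 8 → 16
  after op 4 (cut 31): 16 → 65
  after op 5 (out-shuffle): 65 → 51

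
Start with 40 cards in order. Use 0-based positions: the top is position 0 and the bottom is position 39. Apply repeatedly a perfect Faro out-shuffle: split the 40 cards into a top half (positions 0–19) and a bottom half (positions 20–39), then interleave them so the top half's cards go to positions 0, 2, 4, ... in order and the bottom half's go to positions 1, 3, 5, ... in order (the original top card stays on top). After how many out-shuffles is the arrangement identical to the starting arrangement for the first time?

The out-shuffle permutes the 40 positions with cycle lengths [1, 1, 2, 12, 12, 12].
Every card is home exactly when every cycle has completed a whole number of laps, i.e. after lcm(1, 2, 12) = 12 out-shuffles.

12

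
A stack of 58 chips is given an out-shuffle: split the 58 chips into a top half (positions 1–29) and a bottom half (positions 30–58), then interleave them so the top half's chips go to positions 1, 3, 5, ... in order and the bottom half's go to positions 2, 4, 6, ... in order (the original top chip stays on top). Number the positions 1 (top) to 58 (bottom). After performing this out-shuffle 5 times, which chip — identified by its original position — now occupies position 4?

Work backwards from position 4, undoing one out-shuffle at a time:
4 ← 31 ← 16 ← 37 ← 19 ← 10
So the chip now at position 4 started at position 10.

10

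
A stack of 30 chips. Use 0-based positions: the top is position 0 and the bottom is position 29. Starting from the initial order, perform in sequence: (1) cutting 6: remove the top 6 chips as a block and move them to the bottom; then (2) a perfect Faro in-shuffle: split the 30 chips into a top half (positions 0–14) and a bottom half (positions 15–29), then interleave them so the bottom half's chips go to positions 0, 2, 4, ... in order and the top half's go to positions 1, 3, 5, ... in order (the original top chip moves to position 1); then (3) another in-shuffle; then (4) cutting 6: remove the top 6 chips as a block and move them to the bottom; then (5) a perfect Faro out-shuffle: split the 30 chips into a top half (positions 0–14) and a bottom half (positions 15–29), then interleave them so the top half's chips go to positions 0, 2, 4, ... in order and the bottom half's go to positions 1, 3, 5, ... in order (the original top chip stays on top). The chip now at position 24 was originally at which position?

Undo the operations in reverse order, starting from position 24:
  undo op 5 (out-shuffle, from top half): 24 ← 12
  undo op 4 (cut 6): 12 ← 18
  undo op 3 (in-shuffle, from bottom half): 18 ← 24
  undo op 2 (in-shuffle, from bottom half): 24 ← 27
  undo op 1 (cut 6): 27 ← 3
So the chip at position 24 came from original position 3.

3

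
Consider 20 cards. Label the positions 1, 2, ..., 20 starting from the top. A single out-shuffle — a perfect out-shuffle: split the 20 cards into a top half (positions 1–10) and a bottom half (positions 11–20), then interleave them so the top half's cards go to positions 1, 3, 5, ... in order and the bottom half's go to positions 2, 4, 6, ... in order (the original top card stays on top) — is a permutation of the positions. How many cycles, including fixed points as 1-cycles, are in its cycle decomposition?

Trace each unvisited position around until it returns:
(1) (2 3 5 9 17 14 ... len 18) (20)
3 cycles in total.

3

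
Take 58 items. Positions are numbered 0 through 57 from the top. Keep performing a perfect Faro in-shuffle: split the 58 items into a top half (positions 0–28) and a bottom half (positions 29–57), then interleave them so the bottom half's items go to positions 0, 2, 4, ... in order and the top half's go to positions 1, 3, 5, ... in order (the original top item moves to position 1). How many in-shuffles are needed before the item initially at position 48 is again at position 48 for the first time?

Follow position 48 under repeated in-shuffles:
48 → 38 → 18 → 37 → 16 → 33 → 8 → 17 → ... → 48 (length 58)
It first returns after 58 in-shuffles.

58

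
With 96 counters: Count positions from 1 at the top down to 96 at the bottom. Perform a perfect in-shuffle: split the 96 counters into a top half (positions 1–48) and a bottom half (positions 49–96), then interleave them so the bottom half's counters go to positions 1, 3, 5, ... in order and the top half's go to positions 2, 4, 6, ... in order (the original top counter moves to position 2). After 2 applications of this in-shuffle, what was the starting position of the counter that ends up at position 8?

2

Work backwards from position 8, undoing one in-shuffle at a time:
8 ← 4 ← 2
So the counter now at position 8 started at position 2.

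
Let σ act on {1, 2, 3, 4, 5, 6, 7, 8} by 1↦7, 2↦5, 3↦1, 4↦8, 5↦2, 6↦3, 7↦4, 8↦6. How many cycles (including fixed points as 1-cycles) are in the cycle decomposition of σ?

2

Cycle decomposition: (1 7 4 8 6 3) (2 5).
2 cycles.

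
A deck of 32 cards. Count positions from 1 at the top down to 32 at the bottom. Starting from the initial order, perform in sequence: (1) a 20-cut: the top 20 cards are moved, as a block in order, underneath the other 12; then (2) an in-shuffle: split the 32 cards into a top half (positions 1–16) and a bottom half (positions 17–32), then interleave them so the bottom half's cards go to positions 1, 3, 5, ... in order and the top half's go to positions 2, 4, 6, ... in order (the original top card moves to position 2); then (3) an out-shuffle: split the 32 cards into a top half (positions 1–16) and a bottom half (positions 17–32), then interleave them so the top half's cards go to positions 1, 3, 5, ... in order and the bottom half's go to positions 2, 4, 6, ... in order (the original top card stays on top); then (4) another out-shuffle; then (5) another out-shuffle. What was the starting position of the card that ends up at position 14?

Undo the operations in reverse order, starting from position 14:
  undo op 5 (out-shuffle, from bottom half): 14 ← 23
  undo op 4 (out-shuffle, from top half): 23 ← 12
  undo op 3 (out-shuffle, from bottom half): 12 ← 22
  undo op 2 (in-shuffle, from top half): 22 ← 11
  undo op 1 (cut 20): 11 ← 31
So the card at position 14 came from original position 31.

31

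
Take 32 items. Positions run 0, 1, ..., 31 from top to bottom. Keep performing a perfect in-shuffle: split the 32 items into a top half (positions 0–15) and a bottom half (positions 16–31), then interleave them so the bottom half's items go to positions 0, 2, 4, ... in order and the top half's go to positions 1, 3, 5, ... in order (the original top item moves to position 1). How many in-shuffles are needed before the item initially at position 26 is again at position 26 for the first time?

Follow position 26 under repeated in-shuffles:
26 → 20 → 8 → 17 → 2 → 5 → 11 → 23 → 14 → 29 → 26
It first returns after 10 in-shuffles.

10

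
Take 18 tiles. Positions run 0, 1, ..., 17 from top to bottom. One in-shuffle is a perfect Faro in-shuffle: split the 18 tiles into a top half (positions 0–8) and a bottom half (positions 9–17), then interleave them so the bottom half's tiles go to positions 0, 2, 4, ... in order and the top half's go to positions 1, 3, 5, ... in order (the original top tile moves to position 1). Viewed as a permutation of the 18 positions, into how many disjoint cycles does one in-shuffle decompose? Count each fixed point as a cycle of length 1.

1

Trace each unvisited position around until it returns:
(0 1 3 7 15 12 ... len 18)
1 cycle in total.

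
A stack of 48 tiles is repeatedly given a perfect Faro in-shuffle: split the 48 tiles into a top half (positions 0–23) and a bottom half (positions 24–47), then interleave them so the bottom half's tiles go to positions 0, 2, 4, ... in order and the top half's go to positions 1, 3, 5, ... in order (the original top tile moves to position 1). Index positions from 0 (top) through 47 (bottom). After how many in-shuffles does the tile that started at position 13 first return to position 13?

Follow position 13 under repeated in-shuffles:
13 → 27 → 6 → 13
It first returns after 3 in-shuffles.

3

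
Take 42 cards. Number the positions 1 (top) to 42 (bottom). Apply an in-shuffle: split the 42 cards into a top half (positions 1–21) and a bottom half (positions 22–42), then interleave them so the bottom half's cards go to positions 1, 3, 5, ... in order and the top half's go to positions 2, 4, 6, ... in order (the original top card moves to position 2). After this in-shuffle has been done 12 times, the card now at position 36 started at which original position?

15

Work backwards from position 36, undoing one in-shuffle at a time:
36 ← 18 ← 9 ← 26 ← 13 ← 28 ← 14 ← 7 ← 25 ← 34 ← 17 ← 30 ← 15
So the card now at position 36 started at position 15.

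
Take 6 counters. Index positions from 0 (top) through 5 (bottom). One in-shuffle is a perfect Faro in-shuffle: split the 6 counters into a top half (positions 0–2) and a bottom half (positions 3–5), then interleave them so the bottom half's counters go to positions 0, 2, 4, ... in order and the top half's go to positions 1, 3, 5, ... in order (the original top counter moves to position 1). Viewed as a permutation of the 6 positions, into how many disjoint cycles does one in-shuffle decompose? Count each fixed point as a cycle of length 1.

Trace each unvisited position around until it returns:
(0 1 3) (2 5 4)
2 cycles in total.

2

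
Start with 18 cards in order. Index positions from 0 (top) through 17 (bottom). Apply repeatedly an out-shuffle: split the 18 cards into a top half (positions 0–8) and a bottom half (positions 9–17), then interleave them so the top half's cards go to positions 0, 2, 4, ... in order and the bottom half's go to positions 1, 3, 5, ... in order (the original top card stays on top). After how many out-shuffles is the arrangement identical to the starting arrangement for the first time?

The out-shuffle permutes the 18 positions with cycle lengths [1, 1, 8, 8].
Every card is home exactly when every cycle has completed a whole number of laps, i.e. after lcm(1, 8) = 8 out-shuffles.

8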